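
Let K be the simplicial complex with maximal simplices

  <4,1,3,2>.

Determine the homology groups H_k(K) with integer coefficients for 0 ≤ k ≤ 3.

Fix the vertex order 1 < 2 < 3 < 4 and write every simplex with vertices in increasing order. Then dim K = 3 and the simplices of K are:

  0-simplices (4): [1], [2], [3], [4]
  1-simplices (6): [1,2], [1,3], [1,4], [2,3], [2,4], [3,4]
  2-simplices (4): [1,2,3], [1,2,4], [1,3,4], [2,3,4]
  3-simplices (1): [1,2,3,4]

Hence C_0 ≅ Z^4, C_1 ≅ Z^6, C_2 ≅ Z^4, C_3 ≅ Z^1.

Boundary ∂_1: C_1 → C_0 is given by ∂[p,q] = [q] − [p]. For instance
  ∂[1,3] = [3] − [1].
The resulting 4×6 matrix has rank 3, and its Smith normal form has invariant factors (1,1,1).

The boundary map ∂_2: C_2 → C_1 acts by ∂[p,q,r] = [q,r] − [p,r] + [p,q]. For instance
  ∂[1,2,3] = [2,3] − [1,3] + [1,2],
  ∂[1,3,4] = [3,4] − [1,4] + [1,3].
The 6×4 boundary matrix has rank 3 and Smith normal form diag(1,1,1).

∂_3: C_3 → C_2 sends each 3-simplex σ to the alternating sum Σ_i (−1)^i (σ with its i-th vertex removed). For instance
  ∂[1,2,3,4] = [2,3,4] − [1,3,4] + [1,2,4] − [1,2,3].
This gives a 4×1 integer matrix of rank 1; reducing to Smith normal form yields diagonal entries (1).

Reading off H_k = ker ∂_k / im ∂_{k+1}:

  H_0: rank C_0 − rank ∂_1 = 4 − 3 = 1, and the invariant factors of ∂_1 are all 1, so H_0 = Z.
  H_1: rank ker ∂_1 − rank ∂_2 = (6 − 3) − 3 = 0, and the invariant factors of ∂_2 are all 1, so H_1 = 0.
  H_2: rank ker ∂_2 − rank ∂_3 = (4 − 3) − 1 = 0, and the invariant factors of ∂_3 are all 1, so H_2 = 0.
  H_3: rank ker ∂_3 − rank ∂_4 = (1 − 1) − 0 = 0, and there is no ∂_4, so H_3 = 0.

H_0 = Z,  H_1 = 0,  H_2 = 0,  H_3 = 0.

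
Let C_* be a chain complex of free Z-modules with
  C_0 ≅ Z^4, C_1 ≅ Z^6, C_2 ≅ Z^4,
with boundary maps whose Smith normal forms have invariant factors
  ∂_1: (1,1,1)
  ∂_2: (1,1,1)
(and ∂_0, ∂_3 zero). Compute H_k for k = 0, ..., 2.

H_0: b_0 = 4 − 0 − 3 = 1; torsion from ∂_1 factors > 1: none. So H_0 = Z.
H_1: b_1 = 6 − 3 − 3 = 0; torsion from ∂_2 factors > 1: none. So H_1 = 0.
H_2: b_2 = 4 − 3 − 0 = 1; torsion from ∂_3 factors > 1: none. So H_2 = Z.

H_0 = Z,  H_1 = 0,  H_2 = Z.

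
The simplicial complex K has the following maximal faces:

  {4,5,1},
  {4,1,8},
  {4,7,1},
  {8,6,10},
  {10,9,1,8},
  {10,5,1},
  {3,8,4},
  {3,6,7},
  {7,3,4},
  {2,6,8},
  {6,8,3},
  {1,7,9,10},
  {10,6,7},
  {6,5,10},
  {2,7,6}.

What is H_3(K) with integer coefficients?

H_3 ≅ 0.

We work with the vertex ordering 1 < 2 < 3 < 4 < 5 < 6 < 7 < 8 < 9 < 10. The simplices of K, each written with vertices in increasing order, are:

  0-simplices (10): [1], [2], [3], [4], [5], [6], [7], [8], [9], [10]
  1-simplices (26): (26 of them)
  2-simplices (20): (20 of them)
  3-simplices (2): [1,7,9,10], [1,8,9,10]

so the chain groups are C_0 ≅ Z^10, C_1 ≅ Z^26, C_2 ≅ Z^20, C_3 ≅ Z^2.

The boundary map ∂_1: C_1 → C_0 sends each edge [p,q] (with p < q) to q − p.
The 10×26 boundary matrix has rank 9 and Smith normal form diag(1,1,1,1,1,1,1,1,1).

The boundary map ∂_2: C_2 → C_1 maps a triangle to the signed sum of its edges. For instance
  ∂[1,8,9] = [8,9] − [1,9] + [1,8],
  ∂[1,5,10] = [5,10] − [1,10] + [1,5].
The 26×20 boundary matrix has rank 17 and Smith normal form diag(1,1,1,1,1,1,1,1,1,1,1,1,1,1,1,1,1).

∂_3: C_3 → C_2 sends each 3-simplex σ to the alternating sum Σ_i (−1)^i (σ with its i-th vertex removed). For instance
  ∂[1,8,9,10] = [8,9,10] − [1,9,10] + [1,8,10] − [1,8,9],
  ∂[1,7,9,10] = [7,9,10] − [1,9,10] + [1,7,10] − [1,7,9].
The 20×2 boundary matrix has rank 2 and Smith normal form diag(1,1).

Now H_k = ker ∂_k / im ∂_{k+1}, so:

  H_3: rank ker ∂_3 − rank ∂_4 = (2 − 2) − 0 = 0, and there is no ∂_4, so H_3 = 0.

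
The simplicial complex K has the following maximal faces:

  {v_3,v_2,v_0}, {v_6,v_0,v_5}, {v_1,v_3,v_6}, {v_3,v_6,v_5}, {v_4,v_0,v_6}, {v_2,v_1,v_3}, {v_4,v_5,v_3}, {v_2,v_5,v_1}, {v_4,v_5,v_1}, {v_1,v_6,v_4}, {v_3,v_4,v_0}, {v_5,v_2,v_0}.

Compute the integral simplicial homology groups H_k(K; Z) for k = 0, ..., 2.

H_0 = Z,  H_1 = Z/2Z,  H_2 = 0.

We work with the vertex ordering v_0 < v_1 < v_2 < v_3 < v_4 < v_5 < v_6. The simplices of K, each written with vertices in increasing order, are:

  0-simplices (7): [v_0], [v_1], [v_2], [v_3], [v_4], [v_5], [v_6]
  1-simplices (18): (18 of them)
  2-simplices (12): (12 of them)

so the chain groups are C_0 ≅ Z^7, C_1 ≅ Z^18, C_2 ≅ Z^12.

∂_1: C_1 → C_0 is given by ∂[p,q] = [q] − [p]. For instance
  ∂[v_0,v_2] = [v_2] − [v_0].
The resulting 7×18 matrix has rank 6, and its Smith normal form has invariant factors (1,1,1,1,1,1).

The boundary map ∂_2: C_2 → C_1 sends each 2-simplex [p,q,r] to [q,r] − [p,r] + [p,q]. For instance
  ∂[v_0,v_4,v_6] = [v_4,v_6] − [v_0,v_6] + [v_0,v_4],
  ∂[v_3,v_4,v_5] = [v_4,v_5] − [v_3,v_5] + [v_3,v_4].
The 18×12 boundary matrix has rank 12 and Smith normal form diag(1,1,1,1,1,1,1,1,1,1,1,2).

Reading off H_k = ker ∂_k / im ∂_{k+1}:

  H_0: rank C_0 − rank ∂_1 = 7 − 6 = 1, and the invariant factors of ∂_1 are all 1, so H_0 ≅ Z.
  H_1: rank ker ∂_1 − rank ∂_2 = (18 − 6) − 12 = 0, and ∂_2 has invariant factor 2 > 1, so H_1 ≅ Z/2Z.
  H_2: rank ker ∂_2 − rank ∂_3 = (12 − 12) − 0 = 0, and there is no ∂_3, so H_2 ≅ 0.

(K is a triangulation of the real projective plane RP^2.)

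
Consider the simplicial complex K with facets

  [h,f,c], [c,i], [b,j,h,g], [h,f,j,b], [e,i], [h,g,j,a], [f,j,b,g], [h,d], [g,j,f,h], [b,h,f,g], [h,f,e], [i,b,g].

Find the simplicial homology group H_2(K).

Take the total order a < b < c < d < e < f < g < h < i < j on the vertex set. Then K (dimension 3) consists of the simplices:

  0-simplices (10): a, b, c, d, e, f, g, h, i, j
  1-simplices (22): ag, ah, aj, bf, bg, bh, bi, bj, cf, ch, ci, dh, ef, eh, ei, fg, fh, fj, gh, gi, gj, hj
  2-simplices (16): agh, agj, ahj, bfg, bfh, bfj, bgh, bgi, bgj, bhj, cfh, efh, fgh, fgj, fhj, ghj
  3-simplices (6): aghj, bfgh, bfgj, bfhj, bghj, fghj

Hence C_0 ≅ Z^10, C_1 ≅ Z^22, C_2 ≅ Z^16, C_3 ≅ Z^6.

Boundary ∂_1: C_1 → C_0 is given by ∂[p,q] = [q] − [p].
The 10×22 boundary matrix has rank 9 and Smith normal form diag(1,1,1,1,1,1,1,1,1).

The boundary map ∂_2: C_2 → C_1 sends each 2-simplex [p,q,r] to [q,r] − [p,r] + [p,q]. For instance
  ∂bhj = hj − bj + bh,
  ∂bgh = gh − bh + bg.
As a 22×16 matrix over Z this has rank 11, with invariant factors (1,1,1,1,1,1,1,1,1,1,1).

The boundary map ∂_3: C_3 → C_2 sends each 3-simplex σ to the alternating sum Σ_i (−1)^i (σ with its i-th vertex removed). For instance
  ∂fghj = ghj − fhj + fgj − fgh,
  ∂bfgj = fgj − bgj + bfj − bfg.
As a 16×6 matrix over Z this has rank 5, with invariant factors (1,1,1,1,1).

Reading off H_k = ker ∂_k / im ∂_{k+1}:

  H_2: rank ker ∂_2 − rank ∂_3 = (16 − 11) − 5 = 0, and the invariant factors of ∂_3 are all 1, so H_2 = 0.

H_2 = 0.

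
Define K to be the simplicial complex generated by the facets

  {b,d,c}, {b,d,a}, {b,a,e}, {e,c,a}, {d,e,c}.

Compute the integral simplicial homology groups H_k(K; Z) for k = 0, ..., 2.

Order the vertices as a < b < c < d < e. Listing each simplex with vertices in this order, K has dimension 2 with simplices:

  0-simplices (5): a, b, c, d, e
  1-simplices (10): ab, ac, ad, ae, bc, bd, be, cd, ce, de
  2-simplices (5): abd, abe, ace, bcd, cde

so the chain groups are C_0 ≅ Z^5, C_1 ≅ Z^10, C_2 ≅ Z^5.

∂_1: C_1 → C_0 sends each edge [p,q] (with p < q) to q − p.
As a 5×10 matrix over Z this has rank 4, with invariant factors (1,1,1,1).

The boundary map ∂_2: C_2 → C_1 sends each 2-simplex [p,q,r] to [q,r] − [p,r] + [p,q]. For instance
  ∂cde = de − ce + cd,
  ∂bcd = cd − bd + bc.
The 10×5 boundary matrix has rank 5 and Smith normal form diag(1,1,1,1,1).

Reading off H_k = ker ∂_k / im ∂_{k+1}:

  H_0: rank C_0 − rank ∂_1 = 5 − 4 = 1, and the invariant factors of ∂_1 are all 1, so H_0 = Z.
  H_1: rank ker ∂_1 − rank ∂_2 = (10 − 4) − 5 = 1, and the invariant factors of ∂_2 are all 1, so H_1 = Z.
  H_2: rank ker ∂_2 − rank ∂_3 = (5 − 5) − 0 = 0, and there is no ∂_3, so H_2 = 0.

(K is a triangulation of the Möbius band.)

H_0 ≅ Z,  H_1 ≅ Z,  H_2 = 0.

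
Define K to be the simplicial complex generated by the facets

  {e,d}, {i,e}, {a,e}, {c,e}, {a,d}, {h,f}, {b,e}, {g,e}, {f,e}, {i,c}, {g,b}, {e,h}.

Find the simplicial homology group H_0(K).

Fix the vertex order a < b < c < d < e < f < g < h < i and write every simplex with vertices in increasing order. Then dim K = 1 and the simplices of K are:

  0-simplices (9): a, b, c, d, e, f, g, h, i
  1-simplices (12): ad, ae, be, bg, ce, ci, de, ef, eg, eh, ei, fh

Hence C_0 ≅ Z^9, C_1 ≅ Z^12.

The boundary map ∂_1: C_1 → C_0 is given by ∂[p,q] = [q] − [p].
As a 9×12 matrix over Z this has rank 8, with invariant factors (1,1,1,1,1,1,1,1).

Now H_k = ker ∂_k / im ∂_{k+1}, so:

  H_0: rank C_0 − rank ∂_1 = 9 − 8 = 1, and the invariant factors of ∂_1 are all 1, so H_0 ≅ Z.

H_0 ≅ Z.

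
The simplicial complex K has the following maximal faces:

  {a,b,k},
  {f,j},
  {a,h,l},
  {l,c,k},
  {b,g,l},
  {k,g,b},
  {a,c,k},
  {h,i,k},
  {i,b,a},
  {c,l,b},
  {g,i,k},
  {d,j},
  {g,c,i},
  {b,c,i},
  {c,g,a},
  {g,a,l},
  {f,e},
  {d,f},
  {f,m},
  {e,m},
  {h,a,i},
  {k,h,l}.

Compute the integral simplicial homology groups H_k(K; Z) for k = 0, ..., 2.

Fix the vertex order a < b < c < d < e < f < g < h < i < j < k < l < m and write every simplex with vertices in increasing order. Then dim K = 2 and the simplices of K are:

  0-simplices (13): a, b, c, d, e, f, g, h, i, j, k, l, m
  1-simplices (30): ab, ac, ag, ah, ai, ak, al, bc, bg, bi, bk, bl, cg, ci, ck, cl, df, dj, ef, em, fj, fm, gi, gk, gl, hi, hk, hl, ik, kl
  2-simplices (16): abi, abk, acg, ack, agl, ahi, ahl, bci, bcl, bgk, bgl, cgi, ckl, gik, hik, hkl

so the chain groups are C_0 ≅ Z^13, C_1 ≅ Z^30, C_2 ≅ Z^16.

Boundary ∂_1: C_1 → C_0 sends each edge [p,q] (with p < q) to q − p.
The 13×30 boundary matrix has rank 11 and Smith normal form diag(1,1,1,1,1,1,1,1,1,1,1).

∂_2: C_2 → C_1 maps a triangle to the signed sum of its edges. For instance
  ∂ahl = hl − al + ah,
  ∂bgl = gl − bl + bg.
The 30×16 boundary matrix has rank 15 and Smith normal form diag(1,1,1,1,1,1,1,1,1,1,1,1,1,1,1).

Now H_k = ker ∂_k / im ∂_{k+1}, so:

  H_0: rank C_0 − rank ∂_1 = 13 − 11 = 2, and the invariant factors of ∂_1 are all 1, so H_0 ≅ Z^2.
  H_1: rank ker ∂_1 − rank ∂_2 = (30 − 11) − 15 = 4, and the invariant factors of ∂_2 are all 1, so H_1 ≅ Z^4.
  H_2: rank ker ∂_2 − rank ∂_3 = (16 − 15) − 0 = 1, and there is no ∂_3, so H_2 ≅ Z.

(K is a triangulation of the disjoint union of a wedge of 2 circles and the torus T^2.)

H_0 ≅ Z^2,  H_1 ≅ Z^4,  H_2 ≅ Z.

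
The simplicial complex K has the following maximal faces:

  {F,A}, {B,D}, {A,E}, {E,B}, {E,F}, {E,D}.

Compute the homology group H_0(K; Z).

H_0 = Z.

K has 5 vertices, 6 edges.
rank ∂_0 = 0, rank ∂_1 = 4 ⇒ b_0 = 5 − 0 − 4 = 1; all invariant factors of ∂_1 are 1 so no torsion. So H_0 ≅ Z.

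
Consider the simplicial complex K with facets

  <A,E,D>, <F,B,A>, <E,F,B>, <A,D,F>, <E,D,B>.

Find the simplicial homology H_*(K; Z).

H_0 = Z,  H_1 = Z,  H_2 = 0.

Take the total order A < B < D < E < F on the vertex set. Then K (dimension 2) consists of the simplices:

  0-simplices (5): A, B, D, E, F
  1-simplices (10): AB, AD, AE, AF, BD, BE, BF, DE, DF, EF
  2-simplices (5): ABF, ADE, ADF, BDE, BEF

giving chain groups C_0 ≅ Z^5, C_1 ≅ Z^10, C_2 ≅ Z^5.

Boundary ∂_1: C_1 → C_0 maps an edge to its endpoints' difference, ∂[p,q] = q − p.
As a 5×10 matrix over Z this has rank 4, with invariant factors (1,1,1,1).

The boundary map ∂_2: C_2 → C_1 acts by ∂[p,q,r] = [q,r] − [p,r] + [p,q]. For instance
  ∂ADE = DE − AE + AD,
  ∂ADF = DF − AF + AD.
This gives a 10×5 integer matrix of rank 5; reducing to Smith normal form yields diagonal entries (1,1,1,1,1).

Now H_k = ker ∂_k / im ∂_{k+1}, so:

  H_0: rank C_0 − rank ∂_1 = 5 − 4 = 1, and the invariant factors of ∂_1 are all 1, so H_0 ≅ Z.
  H_1: rank ker ∂_1 − rank ∂_2 = (10 − 4) − 5 = 1, and the invariant factors of ∂_2 are all 1, so H_1 ≅ Z.
  H_2: rank ker ∂_2 − rank ∂_3 = (5 − 5) − 0 = 0, and there is no ∂_3, so H_2 ≅ 0.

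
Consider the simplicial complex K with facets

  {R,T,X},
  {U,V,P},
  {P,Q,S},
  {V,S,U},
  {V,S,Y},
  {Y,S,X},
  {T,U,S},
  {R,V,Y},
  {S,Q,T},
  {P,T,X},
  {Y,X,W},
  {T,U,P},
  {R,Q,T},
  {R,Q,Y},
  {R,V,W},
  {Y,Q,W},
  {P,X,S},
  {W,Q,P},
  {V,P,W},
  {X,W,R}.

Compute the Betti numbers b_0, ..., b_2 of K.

b_0 = 1, b_1 = 1, b_2 = 0.

Order the vertices as P < Q < R < S < T < U < V < W < X < Y. Listing each simplex with vertices in this order, K has dimension 2 with simplices:

  0-simplices (10): P, Q, R, S, T, U, V, W, X, Y
  1-simplices (30): PQ, PS, PT, PU, PV, PW, PX, QR, QS, QT, QW, QY, RT, RV, RW, RX, RY, ST, SU, SV, SX, SY, TU, TX, UV, VW, VY, WX, WY, XY
  2-simplices (20): PQS, PQW, PSX, PTU, PTX, PUV, PVW, QRT, QRY, QST, QWY, RTX, RVW, RVY, RWX, STU, SUV, SVY, SXY, WXY

Hence C_0 ≅ Z^10, C_1 ≅ Z^30, C_2 ≅ Z^20.

∂_1: C_1 → C_0 maps an edge to its endpoints' difference, ∂[p,q] = q − p.
The 10×30 boundary matrix has rank 9 and Smith normal form diag(1,1,1,1,1,1,1,1,1).

∂_2: C_2 → C_1 acts by ∂[p,q,r] = [q,r] − [p,r] + [p,q]. For instance
  ∂QRY = RY − QY + QR,
  ∂PQW = QW − PW + PQ.
The 30×20 boundary matrix has rank 20 and Smith normal form diag(1,1,1,1,1,1,1,1,1,1,1,1,1,1,1,1,1,1,1,2).

Computing H_k = (kernel of ∂_k) / (image of ∂_{k+1}):

  H_0: rank C_0 − rank ∂_1 = 10 − 9 = 1, and the invariant factors of ∂_1 are all 1, so H_0 = Z.
  H_1: rank ker ∂_1 − rank ∂_2 = (30 − 9) − 20 = 1, and ∂_2 has invariant factor 2 > 1, so H_1 = Z ⊕ Z/2.
  H_2: rank ker ∂_2 − rank ∂_3 = (20 − 20) − 0 = 0, and there is no ∂_3, so H_2 = 0.

(K is a triangulation of the Klein bottle.)

Hence the Betti numbers are b_0 = 1, b_1 = 1, b_2 = 0.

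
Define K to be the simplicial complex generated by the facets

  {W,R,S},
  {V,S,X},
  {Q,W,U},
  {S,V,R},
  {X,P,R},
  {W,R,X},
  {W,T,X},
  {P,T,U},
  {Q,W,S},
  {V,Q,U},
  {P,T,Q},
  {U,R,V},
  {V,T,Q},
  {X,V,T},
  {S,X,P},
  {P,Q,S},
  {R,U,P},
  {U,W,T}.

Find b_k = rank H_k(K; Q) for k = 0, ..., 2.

b_0 = 1, b_1 = 1, b_2 = 0.

We work with the vertex ordering P < Q < R < S < T < U < V < W < X. The simplices of K, each written with vertices in increasing order, are:

  0-simplices (9): P, Q, R, S, T, U, V, W, X
  1-simplices (27): PQ, PR, PS, PT, PU, PX, QS, QT, QU, QV, QW, RS, RU, RV, RW, RX, SV, SW, SX, TU, TV, TW, TX, UV, UW, VX, WX
  2-simplices (18): PQS, PQT, PRU, PRX, PSX, PTU, QSW, QTV, QUV, QUW, RSV, RSW, RUV, RWX, SVX, TUW, TVX, TWX

so the chain groups are C_0 ≅ Z^9, C_1 ≅ Z^27, C_2 ≅ Z^18.

The boundary map ∂_1: C_1 → C_0 is given by ∂[p,q] = [q] − [p].
The resulting 9×27 matrix has rank 8, and its Smith normal form has invariant factors (1,1,1,1,1,1,1,1).

The boundary map ∂_2: C_2 → C_1 maps a triangle to the signed sum of its edges. For instance
  ∂QSW = SW − QW + QS,
  ∂TUW = UW − TW + TU.
As a 27×18 matrix over Z this has rank 18, with invariant factors (1,1,1,1,1,1,1,1,1,1,1,1,1,1,1,1,1,2).

Reading off H_k = ker ∂_k / im ∂_{k+1}:

  H_0: rank C_0 − rank ∂_1 = 9 − 8 = 1, and the invariant factors of ∂_1 are all 1, so H_0 = Z.
  H_1: rank ker ∂_1 − rank ∂_2 = (27 − 8) − 18 = 1, and ∂_2 has invariant factor 2 > 1, so H_1 = Z ⊕ Z/2Z.
  H_2: rank ker ∂_2 − rank ∂_3 = (18 − 18) − 0 = 0, and there is no ∂_3, so H_2 = 0.

As a check, the Euler characteristic is 9 − 27 + 18 = 0, which agrees with 1 − 1 + 0 = 0.

Hence the Betti numbers are b_0 = 1, b_1 = 1, b_2 = 0.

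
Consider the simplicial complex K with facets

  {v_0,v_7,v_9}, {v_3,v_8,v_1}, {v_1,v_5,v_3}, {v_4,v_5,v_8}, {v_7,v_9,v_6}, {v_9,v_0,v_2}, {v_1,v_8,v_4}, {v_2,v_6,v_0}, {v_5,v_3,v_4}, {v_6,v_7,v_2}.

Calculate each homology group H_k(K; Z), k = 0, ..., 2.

H_0 = Z^2,  H_1 = Z^2,  H_2 = 0.

K has 10 vertices, 20 edges, 10 triangles.
rank ∂_0 = 0, rank ∂_1 = 8 ⇒ b_0 = 10 − 0 − 8 = 2; all invariant factors of ∂_1 are 1 so no torsion. So H_0 = Z^2.
rank ∂_1 = 8, rank ∂_2 = 10 ⇒ b_1 = 20 − 8 − 10 = 2; all invariant factors of ∂_2 are 1 so no torsion. So H_1 = Z^2.
rank ∂_2 = 10, rank ∂_3 = 0 ⇒ b_2 = 10 − 10 − 0 = 0. So H_2 = 0.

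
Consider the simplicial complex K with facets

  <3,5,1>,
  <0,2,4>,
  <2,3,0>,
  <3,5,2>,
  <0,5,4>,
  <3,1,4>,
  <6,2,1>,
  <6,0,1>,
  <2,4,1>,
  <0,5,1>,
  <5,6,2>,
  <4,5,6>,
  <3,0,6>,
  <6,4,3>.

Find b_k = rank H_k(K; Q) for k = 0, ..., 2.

b_0 = 1, b_1 = 2, b_2 = 1.

Take the total order 0 < 1 < 2 < 3 < 4 < 5 < 6 on the vertex set. Then K (dimension 2) consists of the simplices:

  0-simplices (7): [0], [1], [2], [3], [4], [5], [6]
  1-simplices (21): [0,1], [0,2], [0,3], [0,4], [0,5], [0,6], [1,2], [1,3], [1,4], [1,5], [1,6], [2,3], [2,4], [2,5], [2,6], [3,4], [3,5], [3,6], [4,5], [4,6], [5,6]
  2-simplices (14): [0,1,5], [0,1,6], [0,2,3], [0,2,4], [0,3,6], [0,4,5], [1,2,4], [1,2,6], [1,3,4], [1,3,5], [2,3,5], [2,5,6], [3,4,6], [4,5,6]

Hence C_0 ≅ Z^7, C_1 ≅ Z^21, C_2 ≅ Z^14.

The boundary map ∂_1: C_1 → C_0 maps an edge to its endpoints' difference, ∂[p,q] = q − p.
This gives a 7×21 integer matrix of rank 6; reducing to Smith normal form yields diagonal entries (1,1,1,1,1,1).

Boundary ∂_2: C_2 → C_1 sends each 2-simplex [p,q,r] to [q,r] − [p,r] + [p,q]. For instance
  ∂[1,2,6] = [2,6] − [1,6] + [1,2],
  ∂[2,5,6] = [5,6] − [2,6] + [2,5].
The 21×14 boundary matrix has rank 13 and Smith normal form diag(1,1,1,1,1,1,1,1,1,1,1,1,1).

Now H_k = ker ∂_k / im ∂_{k+1}, so:

  H_0: rank C_0 − rank ∂_1 = 7 − 6 = 1, and the invariant factors of ∂_1 are all 1, so H_0 = Z.
  H_1: rank ker ∂_1 − rank ∂_2 = (21 − 6) − 13 = 2, and the invariant factors of ∂_2 are all 1, so H_1 = Z^2.
  H_2: rank ker ∂_2 − rank ∂_3 = (14 − 13) − 0 = 1, and there is no ∂_3, so H_2 = Z.

(K is a triangulation of the torus T^2.)

Hence the Betti numbers are b_0 = 1, b_1 = 2, b_2 = 1.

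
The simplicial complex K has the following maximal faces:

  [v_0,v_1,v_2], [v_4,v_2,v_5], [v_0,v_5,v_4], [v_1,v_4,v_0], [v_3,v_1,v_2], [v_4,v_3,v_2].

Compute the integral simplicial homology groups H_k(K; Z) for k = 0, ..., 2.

H_0 = Z,  H_1 = Z,  H_2 = 0.

Take the total order v_0 < v_1 < v_2 < v_3 < v_4 < v_5 on the vertex set. Then K (dimension 2) consists of the simplices:

  0-simplices (6): [v_0], [v_1], [v_2], [v_3], [v_4], [v_5]
  1-simplices (12): [v_0,v_1], [v_0,v_2], [v_0,v_4], [v_0,v_5], [v_1,v_2], [v_1,v_3], [v_1,v_4], [v_2,v_3], [v_2,v_4], [v_2,v_5], [v_3,v_4], [v_4,v_5]
  2-simplices (6): [v_0,v_1,v_2], [v_0,v_1,v_4], [v_0,v_4,v_5], [v_1,v_2,v_3], [v_2,v_3,v_4], [v_2,v_4,v_5]

so the chain groups are C_0 ≅ Z^6, C_1 ≅ Z^12, C_2 ≅ Z^6.

Boundary ∂_1: C_1 → C_0 sends each edge [p,q] (with p < q) to q − p.
As a 6×12 matrix over Z this has rank 5, with invariant factors (1,1,1,1,1).

Boundary ∂_2: C_2 → C_1 sends each 2-simplex [p,q,r] to [q,r] − [p,r] + [p,q]. For instance
  ∂[v_0,v_1,v_2] = [v_1,v_2] − [v_0,v_2] + [v_0,v_1],
  ∂[v_1,v_2,v_3] = [v_2,v_3] − [v_1,v_3] + [v_1,v_2].
This gives a 12×6 integer matrix of rank 6; reducing to Smith normal form yields diagonal entries (1,1,1,1,1,1).

Reading off H_k = ker ∂_k / im ∂_{k+1}:

  H_0: rank C_0 − rank ∂_1 = 6 − 5 = 1, and the invariant factors of ∂_1 are all 1, so H_0 ≅ Z.
  H_1: rank ker ∂_1 − rank ∂_2 = (12 − 5) − 6 = 1, and the invariant factors of ∂_2 are all 1, so H_1 ≅ Z.
  H_2: rank ker ∂_2 − rank ∂_3 = (6 − 6) − 0 = 0, and there is no ∂_3, so H_2 ≅ 0.

As a check, the Euler characteristic is 6 − 12 + 6 = 0, which agrees with 1 − 1 + 0 = 0.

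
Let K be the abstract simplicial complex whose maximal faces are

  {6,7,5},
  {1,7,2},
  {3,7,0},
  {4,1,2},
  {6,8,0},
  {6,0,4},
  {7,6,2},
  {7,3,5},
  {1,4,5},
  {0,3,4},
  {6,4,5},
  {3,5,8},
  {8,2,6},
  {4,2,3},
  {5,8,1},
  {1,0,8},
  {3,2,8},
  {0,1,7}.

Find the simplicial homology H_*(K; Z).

H_0 = Z,  H_1 = Z^2,  H_2 = Z.

Fix the vertex order 0 < 1 < 2 < 3 < 4 < 5 < 6 < 7 < 8 and write every simplex with vertices in increasing order. Then dim K = 2 and the simplices of K are:

  0-simplices (9): [0], [1], [2], [3], [4], [5], [6], [7], [8]
  1-simplices (27): (27 of them)
  2-simplices (18): [0,1,7], [0,1,8], [0,3,4], [0,3,7], [0,4,6], [0,6,8], [1,2,4], [1,2,7], [1,4,5], [1,5,8], [2,3,4], [2,3,8], [2,6,7], [2,6,8], [3,5,7], [3,5,8], [4,5,6], [5,6,7]

so the chain groups are C_0 ≅ Z^9, C_1 ≅ Z^27, C_2 ≅ Z^18.

∂_1: C_1 → C_0 is given by ∂[p,q] = [q] − [p].
The 9×27 boundary matrix has rank 8 and Smith normal form diag(1,1,1,1,1,1,1,1).

∂_2: C_2 → C_1 acts by ∂[p,q,r] = [q,r] − [p,r] + [p,q]. For instance
  ∂[0,1,7] = [1,7] − [0,7] + [0,1],
  ∂[2,3,4] = [3,4] − [2,4] + [2,3].
The 27×18 boundary matrix has rank 17 and Smith normal form diag(1,1,1,1,1,1,1,1,1,1,1,1,1,1,1,1,1).

Reading off H_k = ker ∂_k / im ∂_{k+1}:

  H_0: rank C_0 − rank ∂_1 = 9 − 8 = 1, and the invariant factors of ∂_1 are all 1, so H_0 ≅ Z.
  H_1: rank ker ∂_1 − rank ∂_2 = (27 − 8) − 17 = 2, and the invariant factors of ∂_2 are all 1, so H_1 ≅ Z^2.
  H_2: rank ker ∂_2 − rank ∂_3 = (18 − 17) − 0 = 1, and there is no ∂_3, so H_2 ≅ Z.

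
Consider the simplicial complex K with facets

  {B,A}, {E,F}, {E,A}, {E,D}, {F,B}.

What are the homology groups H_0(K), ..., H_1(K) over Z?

H_0 = Z,  H_1 = Z.

We work with the vertex ordering A < B < D < E < F. The simplices of K, each written with vertices in increasing order, are:

  0-simplices (5): A, B, D, E, F
  1-simplices (5): AB, AE, BF, DE, EF

so the chain groups are C_0 ≅ Z^5, C_1 ≅ Z^5.

The boundary map ∂_1: C_1 → C_0 is given by ∂[p,q] = [q] − [p]. For instance
  ∂DE = E − D.
As a 5×5 matrix over Z this has rank 4, with invariant factors (1,1,1,1).

Reading off H_k = ker ∂_k / im ∂_{k+1}:

  H_0: rank C_0 − rank ∂_1 = 5 − 4 = 1, and the invariant factors of ∂_1 are all 1, so H_0 = Z.
  H_1: rank ker ∂_1 − rank ∂_2 = (5 − 4) − 0 = 1, and there is no ∂_2, so H_1 = Z.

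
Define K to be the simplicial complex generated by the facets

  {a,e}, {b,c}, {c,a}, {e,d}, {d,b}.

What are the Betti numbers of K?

b_0 = 1, b_1 = 1.

Take the total order a < b < c < d < e on the vertex set. Then K (dimension 1) consists of the simplices:

  0-simplices (5): a, b, c, d, e
  1-simplices (5): ac, ae, bc, bd, de

so the chain groups are C_0 ≅ Z^5, C_1 ≅ Z^5.

The boundary map ∂_1: C_1 → C_0 maps an edge to its endpoints' difference, ∂[p,q] = q − p. For instance
  ∂bc = c − b.
As a 5×5 matrix over Z this has rank 4, with invariant factors (1,1,1,1).

Computing H_k = (kernel of ∂_k) / (image of ∂_{k+1}):

  H_0: rank C_0 − rank ∂_1 = 5 − 4 = 1, and the invariant factors of ∂_1 are all 1, so H_0 ≅ Z.
  H_1: rank ker ∂_1 − rank ∂_2 = (5 − 4) − 0 = 1, and there is no ∂_2, so H_1 ≅ Z.

Hence the Betti numbers are b_0 = 1, b_1 = 1.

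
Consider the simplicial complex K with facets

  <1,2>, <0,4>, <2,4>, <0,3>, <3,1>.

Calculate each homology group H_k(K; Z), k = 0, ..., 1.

H_0 = Z,  H_1 = Z.

Take the total order 0 < 1 < 2 < 3 < 4 on the vertex set. Then K (dimension 1) consists of the simplices:

  0-simplices (5): [0], [1], [2], [3], [4]
  1-simplices (5): [0,3], [0,4], [1,2], [1,3], [2,4]

Hence C_0 ≅ Z^5, C_1 ≅ Z^5.

The boundary map ∂_1: C_1 → C_0 maps an edge to its endpoints' difference, ∂[p,q] = q − p. For instance
  ∂[2,4] = [4] − [2].
The 5×5 boundary matrix has rank 4 and Smith normal form diag(1,1,1,1).

Now H_k = ker ∂_k / im ∂_{k+1}, so:

  H_0: rank C_0 − rank ∂_1 = 5 − 4 = 1, and the invariant factors of ∂_1 are all 1, so H_0 ≅ Z.
  H_1: rank ker ∂_1 − rank ∂_2 = (5 − 4) − 0 = 1, and there is no ∂_2, so H_1 ≅ Z.

As a check, the Euler characteristic is 5 − 5 = 0, which agrees with 1 − 1 = 0.
(K is a triangulation of the circle S^1.)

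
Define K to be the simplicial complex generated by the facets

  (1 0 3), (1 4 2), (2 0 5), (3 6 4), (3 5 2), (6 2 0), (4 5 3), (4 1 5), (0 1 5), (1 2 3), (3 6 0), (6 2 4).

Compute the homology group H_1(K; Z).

Order the vertices as 0 < 1 < 2 < 3 < 4 < 5 < 6. Listing each simplex with vertices in this order, K has dimension 2 with simplices:

  0-simplices (7): [0], [1], [2], [3], [4], [5], [6]
  1-simplices (18): [0,1], [0,2], [0,3], [0,5], [0,6], [1,2], [1,3], [1,4], [1,5], [2,3], [2,4], [2,5], [2,6], [3,4], [3,5], [3,6], [4,5], [4,6]
  2-simplices (12): [0,1,3], [0,1,5], [0,2,5], [0,2,6], [0,3,6], [1,2,3], [1,2,4], [1,4,5], [2,3,5], [2,4,6], [3,4,5], [3,4,6]

so the chain groups are C_0 ≅ Z^7, C_1 ≅ Z^18, C_2 ≅ Z^12.

The boundary map ∂_1: C_1 → C_0 maps an edge to its endpoints' difference, ∂[p,q] = q − p. For instance
  ∂[2,3] = [3] − [2].
The resulting 7×18 matrix has rank 6, and its Smith normal form has invariant factors (1,1,1,1,1,1).

∂_2: C_2 → C_1 acts by ∂[p,q,r] = [q,r] − [p,r] + [p,q]. For instance
  ∂[0,1,3] = [1,3] − [0,3] + [0,1],
  ∂[0,3,6] = [3,6] − [0,6] + [0,3].
This gives a 18×12 integer matrix of rank 12; reducing to Smith normal form yields diagonal entries (1,1,1,1,1,1,1,1,1,1,1,2).

Computing H_k = (kernel of ∂_k) / (image of ∂_{k+1}):

  H_1: rank ker ∂_1 − rank ∂_2 = (18 − 6) − 12 = 0, and ∂_2 has invariant factor 2 > 1, so H_1 ≅ Z_2.

H_1 = Z_2.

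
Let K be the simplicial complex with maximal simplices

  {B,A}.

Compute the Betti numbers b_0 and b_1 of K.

Order the vertices as A < B. Listing each simplex with vertices in this order, K has dimension 1 with simplices:

  0-simplices (2): A, B
  1-simplices (1): AB

giving chain groups C_0 ≅ Z^2, C_1 ≅ Z^1.

Boundary ∂_1: C_1 → C_0 is given by ∂[p,q] = [q] − [p]. For instance
  ∂AB = B − A.
The resulting 2×1 matrix has rank 1, and its Smith normal form has invariant factors (1).

Computing H_k = (kernel of ∂_k) / (image of ∂_{k+1}):

  H_0: rank C_0 − rank ∂_1 = 2 − 1 = 1, and the invariant factors of ∂_1 are all 1, so H_0 = Z.
  H_1: rank ker ∂_1 − rank ∂_2 = (1 − 1) − 0 = 0, and there is no ∂_2, so H_1 = 0.

As a check, the Euler characteristic is 2 − 1 = 1, which agrees with 1 − 0 = 1.

Hence the Betti numbers are b_0 = 1, b_1 = 0.

b_0 = 1, b_1 = 0.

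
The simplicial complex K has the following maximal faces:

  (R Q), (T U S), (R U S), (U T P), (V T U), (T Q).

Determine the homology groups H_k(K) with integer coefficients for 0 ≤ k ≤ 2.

Take the total order P < Q < R < S < T < U < V on the vertex set. Then K (dimension 2) consists of the simplices:

  0-simplices (7): P, Q, R, S, T, U, V
  1-simplices (11): PT, PU, QR, QT, RS, RU, ST, SU, TU, TV, UV
  2-simplices (4): PTU, RSU, STU, TUV

so the chain groups are C_0 ≅ Z^7, C_1 ≅ Z^11, C_2 ≅ Z^4.

∂_1: C_1 → C_0 sends each edge [p,q] (with p < q) to q − p.
The resulting 7×11 matrix has rank 6, and its Smith normal form has invariant factors (1,1,1,1,1,1).

Boundary ∂_2: C_2 → C_1 maps a triangle to the signed sum of its edges. For instance
  ∂PTU = TU − PU + PT,
  ∂STU = TU − SU + ST.
The resulting 11×4 matrix has rank 4, and its Smith normal form has invariant factors (1,1,1,1).

Reading off H_k = ker ∂_k / im ∂_{k+1}:

  H_0: rank C_0 − rank ∂_1 = 7 − 6 = 1, and the invariant factors of ∂_1 are all 1, so H_0 ≅ Z.
  H_1: rank ker ∂_1 − rank ∂_2 = (11 − 6) − 4 = 1, and the invariant factors of ∂_2 are all 1, so H_1 ≅ Z.
  H_2: rank ker ∂_2 − rank ∂_3 = (4 − 4) − 0 = 0, and there is no ∂_3, so H_2 ≅ 0.

H_0 ≅ Z,  H_1 ≅ Z,  H_2 = 0.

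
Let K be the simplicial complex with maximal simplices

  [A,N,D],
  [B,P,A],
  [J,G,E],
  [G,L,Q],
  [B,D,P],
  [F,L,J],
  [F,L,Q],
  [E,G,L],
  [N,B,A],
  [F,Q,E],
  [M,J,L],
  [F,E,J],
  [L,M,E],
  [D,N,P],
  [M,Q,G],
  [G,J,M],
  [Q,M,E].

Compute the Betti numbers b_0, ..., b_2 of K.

Order the vertices as A < B < D < E < F < G < J < L < M < N < P < Q. Listing each simplex with vertices in this order, K has dimension 2 with simplices:

  0-simplices (12): A, B, D, E, F, G, J, L, M, N, P, Q
  1-simplices (28): AB, AD, AN, AP, BD, BN, BP, DN, DP, EF, EG, EJ, EL, EM, EQ, FJ, FL, FQ, GJ, GL, GM, GQ, JL, JM, LM, LQ, MQ, NP
  2-simplices (17): ABN, ABP, ADN, BDP, DNP, EFJ, EFQ, EGJ, EGL, ELM, EMQ, FJL, FLQ, GJM, GLQ, GMQ, JLM

giving chain groups C_0 ≅ Z^12, C_1 ≅ Z^28, C_2 ≅ Z^17.

Boundary ∂_1: C_1 → C_0 maps an edge to its endpoints' difference, ∂[p,q] = q − p. For instance
  ∂EM = M − E.
The 12×28 boundary matrix has rank 10 and Smith normal form diag(1,1,1,1,1,1,1,1,1,1).

∂_2: C_2 → C_1 acts by ∂[p,q,r] = [q,r] − [p,r] + [p,q]. For instance
  ∂GJM = JM − GM + GJ,
  ∂GMQ = MQ − GQ + GM.
This gives a 28×17 integer matrix of rank 17; reducing to Smith normal form yields diagonal entries (1,1,1,1,1,1,1,1,1,1,1,1,1,1,1,1,2).

Reading off H_k = ker ∂_k / im ∂_{k+1}:

  H_0: rank C_0 − rank ∂_1 = 12 − 10 = 2, and the invariant factors of ∂_1 are all 1, so H_0 = Z^2.
  H_1: rank ker ∂_1 − rank ∂_2 = (28 − 10) − 17 = 1, and ∂_2 has invariant factor 2 > 1, so H_1 = Z × Z/2.
  H_2: rank ker ∂_2 − rank ∂_3 = (17 − 17) − 0 = 0, and there is no ∂_3, so H_2 = 0.

As a check, the Euler characteristic is 12 − 28 + 17 = 1, which agrees with 2 − 1 + 0 = 1.
(K is a triangulation of the disjoint union of the Möbius band and the real projective plane RP^2.)

Hence the Betti numbers are b_0 = 2, b_1 = 1, b_2 = 0.

b_0 = 2, b_1 = 1, b_2 = 0.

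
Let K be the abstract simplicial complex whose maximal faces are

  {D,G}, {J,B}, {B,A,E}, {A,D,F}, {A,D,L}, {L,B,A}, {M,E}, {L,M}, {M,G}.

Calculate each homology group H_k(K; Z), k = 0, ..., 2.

Take the total order A < B < D < E < F < G < J < L < M on the vertex set. Then K (dimension 2) consists of the simplices:

  0-simplices (9): A, B, D, E, F, G, J, L, M
  1-simplices (14): AB, AD, AE, AF, AL, BE, BJ, BL, DF, DG, DL, EM, GM, LM
  2-simplices (4): ABE, ABL, ADF, ADL

so the chain groups are C_0 ≅ Z^9, C_1 ≅ Z^14, C_2 ≅ Z^4.

∂_1: C_1 → C_0 maps an edge to its endpoints' difference, ∂[p,q] = q − p. For instance
  ∂AB = B − A.
The 9×14 boundary matrix has rank 8 and Smith normal form diag(1,1,1,1,1,1,1,1).

∂_2: C_2 → C_1 acts by ∂[p,q,r] = [q,r] − [p,r] + [p,q]. For instance
  ∂ABL = BL − AL + AB,
  ∂ADL = DL − AL + AD.
The 14×4 boundary matrix has rank 4 and Smith normal form diag(1,1,1,1).

Now H_k = ker ∂_k / im ∂_{k+1}, so:

  H_0: rank C_0 − rank ∂_1 = 9 − 8 = 1, and the invariant factors of ∂_1 are all 1, so H_0 ≅ Z.
  H_1: rank ker ∂_1 − rank ∂_2 = (14 − 8) − 4 = 2, and the invariant factors of ∂_2 are all 1, so H_1 ≅ Z^2.
  H_2: rank ker ∂_2 − rank ∂_3 = (4 − 4) − 0 = 0, and there is no ∂_3, so H_2 ≅ 0.

H_0 ≅ Z,  H_1 ≅ Z^2,  H_2 = 0.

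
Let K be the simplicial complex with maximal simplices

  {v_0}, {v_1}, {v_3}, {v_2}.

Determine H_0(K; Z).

H_0 ≅ Z^4.

Take the total order v_0 < v_1 < v_2 < v_3 on the vertex set. Then K (dimension 0) consists of the simplices:

  0-simplices (4): [v_0], [v_1], [v_2], [v_3]

giving chain groups C_0 ≅ Z^4.

From H_k ≅ ker(∂_k) / im(∂_{k+1}) we obtain:

  H_0: rank C_0 − rank ∂_1 = 4 − 0 = 4, and there is no ∂_1, so H_0 ≅ Z^4.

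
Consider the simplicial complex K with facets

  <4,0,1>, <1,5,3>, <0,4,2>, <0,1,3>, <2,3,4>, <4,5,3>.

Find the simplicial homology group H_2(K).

H_2 = 0.

We work with the vertex ordering 0 < 1 < 2 < 3 < 4 < 5. The simplices of K, each written with vertices in increasing order, are:

  0-simplices (6): [0], [1], [2], [3], [4], [5]
  1-simplices (12): [0,1], [0,2], [0,3], [0,4], [1,3], [1,4], [1,5], [2,3], [2,4], [3,4], [3,5], [4,5]
  2-simplices (6): [0,1,3], [0,1,4], [0,2,4], [1,3,5], [2,3,4], [3,4,5]

giving chain groups C_0 ≅ Z^6, C_1 ≅ Z^12, C_2 ≅ Z^6.

Boundary ∂_1: C_1 → C_0 is given by ∂[p,q] = [q] − [p]. For instance
  ∂[3,4] = [4] − [3].
As a 6×12 matrix over Z this has rank 5, with invariant factors (1,1,1,1,1).

Boundary ∂_2: C_2 → C_1 acts by ∂[p,q,r] = [q,r] − [p,r] + [p,q]. For instance
  ∂[3,4,5] = [4,5] − [3,5] + [3,4],
  ∂[2,3,4] = [3,4] − [2,4] + [2,3].
The resulting 12×6 matrix has rank 6, and its Smith normal form has invariant factors (1,1,1,1,1,1).

From H_k ≅ ker(∂_k) / im(∂_{k+1}) we obtain:

  H_2: rank ker ∂_2 − rank ∂_3 = (6 − 6) − 0 = 0, and there is no ∂_3, so H_2 = 0.

(K is a triangulation of the cylinder S^1 x I.)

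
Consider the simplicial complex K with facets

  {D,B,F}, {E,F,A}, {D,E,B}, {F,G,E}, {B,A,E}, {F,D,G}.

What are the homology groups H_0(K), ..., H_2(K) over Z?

We work with the vertex ordering A < B < D < E < F < G. The simplices of K, each written with vertices in increasing order, are:

  0-simplices (6): A, B, D, E, F, G
  1-simplices (12): AB, AE, AF, BD, BE, BF, DE, DF, DG, EF, EG, FG
  2-simplices (6): ABE, AEF, BDE, BDF, DFG, EFG

giving chain groups C_0 ≅ Z^6, C_1 ≅ Z^12, C_2 ≅ Z^6.

Boundary ∂_1: C_1 → C_0 is given by ∂[p,q] = [q] − [p].
The 6×12 boundary matrix has rank 5 and Smith normal form diag(1,1,1,1,1).

The boundary map ∂_2: C_2 → C_1 sends each 2-simplex [p,q,r] to [q,r] − [p,r] + [p,q]. For instance
  ∂EFG = FG − EG + EF,
  ∂BDE = DE − BE + BD.
As a 12×6 matrix over Z this has rank 6, with invariant factors (1,1,1,1,1,1).

Now H_k = ker ∂_k / im ∂_{k+1}, so:

  H_0: rank C_0 − rank ∂_1 = 6 − 5 = 1, and the invariant factors of ∂_1 are all 1, so H_0 ≅ Z.
  H_1: rank ker ∂_1 − rank ∂_2 = (12 − 5) − 6 = 1, and the invariant factors of ∂_2 are all 1, so H_1 ≅ Z.
  H_2: rank ker ∂_2 − rank ∂_3 = (6 − 6) − 0 = 0, and there is no ∂_3, so H_2 ≅ 0.

As a check, the Euler characteristic is 6 − 12 + 6 = 0, which agrees with 1 − 1 + 0 = 0.

H_0 ≅ Z,  H_1 ≅ Z,  H_2 = 0.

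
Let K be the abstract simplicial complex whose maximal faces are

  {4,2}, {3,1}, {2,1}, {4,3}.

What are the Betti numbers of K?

b_0 = 1, b_1 = 1.

Order the vertices as 1 < 2 < 3 < 4. Listing each simplex with vertices in this order, K has dimension 1 with simplices:

  0-simplices (4): [1], [2], [3], [4]
  1-simplices (4): [1,2], [1,3], [2,4], [3,4]

Hence C_0 ≅ Z^4, C_1 ≅ Z^4.

∂_1: C_1 → C_0 maps an edge to its endpoints' difference, ∂[p,q] = q − p. For instance
  ∂[3,4] = [4] − [3].
The resulting 4×4 matrix has rank 3, and its Smith normal form has invariant factors (1,1,1).

Computing H_k = (kernel of ∂_k) / (image of ∂_{k+1}):

  H_0: rank C_0 − rank ∂_1 = 4 − 3 = 1, and the invariant factors of ∂_1 are all 1, so H_0 = Z.
  H_1: rank ker ∂_1 − rank ∂_2 = (4 − 3) − 0 = 1, and there is no ∂_2, so H_1 = Z.

(K is a triangulation of the circle S^1.)

Hence the Betti numbers are b_0 = 1, b_1 = 1.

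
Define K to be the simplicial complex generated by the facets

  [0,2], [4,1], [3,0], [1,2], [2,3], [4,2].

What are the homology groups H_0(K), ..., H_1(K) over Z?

H_0 = Z,  H_1 = Z^2.

Order the vertices as 0 < 1 < 2 < 3 < 4. Listing each simplex with vertices in this order, K has dimension 1 with simplices:

  0-simplices (5): [0], [1], [2], [3], [4]
  1-simplices (6): [0,2], [0,3], [1,2], [1,4], [2,3], [2,4]

Hence C_0 ≅ Z^5, C_1 ≅ Z^6.

The boundary map ∂_1: C_1 → C_0 maps an edge to its endpoints' difference, ∂[p,q] = q − p.
The 5×6 boundary matrix has rank 4 and Smith normal form diag(1,1,1,1).

Reading off H_k = ker ∂_k / im ∂_{k+1}:

  H_0: rank C_0 − rank ∂_1 = 5 − 4 = 1, and the invariant factors of ∂_1 are all 1, so H_0 ≅ Z.
  H_1: rank ker ∂_1 − rank ∂_2 = (6 − 4) − 0 = 2, and there is no ∂_2, so H_1 ≅ Z^2.

As a check, the Euler characteristic is 5 − 6 = -1, which agrees with 1 − 2 = -1.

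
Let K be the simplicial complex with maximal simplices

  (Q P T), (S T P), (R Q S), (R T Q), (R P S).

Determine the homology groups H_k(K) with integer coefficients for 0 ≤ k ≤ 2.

We work with the vertex ordering P < Q < R < S < T. The simplices of K, each written with vertices in increasing order, are:

  0-simplices (5): P, Q, R, S, T
  1-simplices (10): PQ, PR, PS, PT, QR, QS, QT, RS, RT, ST
  2-simplices (5): PQT, PRS, PST, QRS, QRT

giving chain groups C_0 ≅ Z^5, C_1 ≅ Z^10, C_2 ≅ Z^5.

∂_1: C_1 → C_0 sends each edge [p,q] (with p < q) to q − p. For instance
  ∂QS = S − Q.
This gives a 5×10 integer matrix of rank 4; reducing to Smith normal form yields diagonal entries (1,1,1,1).

Boundary ∂_2: C_2 → C_1 acts by ∂[p,q,r] = [q,r] − [p,r] + [p,q]. For instance
  ∂PST = ST − PT + PS,
  ∂QRT = RT − QT + QR.
The 10×5 boundary matrix has rank 5 and Smith normal form diag(1,1,1,1,1).

Computing H_k = (kernel of ∂_k) / (image of ∂_{k+1}):

  H_0: rank C_0 − rank ∂_1 = 5 − 4 = 1, and the invariant factors of ∂_1 are all 1, so H_0 = Z.
  H_1: rank ker ∂_1 − rank ∂_2 = (10 − 4) − 5 = 1, and the invariant factors of ∂_2 are all 1, so H_1 = Z.
  H_2: rank ker ∂_2 − rank ∂_3 = (5 − 5) − 0 = 0, and there is no ∂_3, so H_2 = 0.

As a check, the Euler characteristic is 5 − 10 + 5 = 0, which agrees with 1 − 1 + 0 = 0.
(K is a triangulation of the Möbius band.)

H_0 = Z,  H_1 = Z,  H_2 = 0.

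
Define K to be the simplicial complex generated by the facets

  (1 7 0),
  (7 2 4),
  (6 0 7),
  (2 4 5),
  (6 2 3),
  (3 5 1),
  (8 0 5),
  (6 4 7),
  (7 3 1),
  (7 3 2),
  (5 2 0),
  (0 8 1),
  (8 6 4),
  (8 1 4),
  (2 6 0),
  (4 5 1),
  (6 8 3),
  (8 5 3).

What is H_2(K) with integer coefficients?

H_2 ≅ 0.

We work with the vertex ordering 0 < 1 < 2 < 3 < 4 < 5 < 6 < 7 < 8. The simplices of K, each written with vertices in increasing order, are:

  0-simplices (9): [0], [1], [2], [3], [4], [5], [6], [7], [8]
  1-simplices (27): (27 of them)
  2-simplices (18): [0,1,7], [0,1,8], [0,2,5], [0,2,6], [0,5,8], [0,6,7], [1,3,5], [1,3,7], [1,4,5], [1,4,8], [2,3,6], [2,3,7], [2,4,5], [2,4,7], [3,5,8], [3,6,8], [4,6,7], [4,6,8]

Hence C_0 ≅ Z^9, C_1 ≅ Z^27, C_2 ≅ Z^18.

The boundary map ∂_1: C_1 → C_0 sends each edge [p,q] (with p < q) to q − p. For instance
  ∂[2,3] = [3] − [2].
As a 9×27 matrix over Z this has rank 8, with invariant factors (1,1,1,1,1,1,1,1).

Boundary ∂_2: C_2 → C_1 maps a triangle to the signed sum of its edges. For instance
  ∂[3,6,8] = [6,8] − [3,8] + [3,6],
  ∂[0,1,7] = [1,7] − [0,7] + [0,1].
This gives a 27×18 integer matrix of rank 18; reducing to Smith normal form yields diagonal entries (1,1,1,1,1,1,1,1,1,1,1,1,1,1,1,1,1,2).

Computing H_k = (kernel of ∂_k) / (image of ∂_{k+1}):

  H_2: rank ker ∂_2 − rank ∂_3 = (18 − 18) − 0 = 0, and there is no ∂_3, so H_2 ≅ 0.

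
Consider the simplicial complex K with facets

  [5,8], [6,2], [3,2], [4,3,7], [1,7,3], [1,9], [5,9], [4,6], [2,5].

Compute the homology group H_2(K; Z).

H_2 = 0.

Take the total order 1 < 2 < 3 < 4 < 5 < 6 < 7 < 8 < 9 on the vertex set. Then K (dimension 2) consists of the simplices:

  0-simplices (9): [1], [2], [3], [4], [5], [6], [7], [8], [9]
  1-simplices (12): [1,3], [1,7], [1,9], [2,3], [2,5], [2,6], [3,4], [3,7], [4,6], [4,7], [5,8], [5,9]
  2-simplices (2): [1,3,7], [3,4,7]

so the chain groups are C_0 ≅ Z^9, C_1 ≅ Z^12, C_2 ≅ Z^2.

Boundary ∂_1: C_1 → C_0 maps an edge to its endpoints' difference, ∂[p,q] = q − p.
As a 9×12 matrix over Z this has rank 8, with invariant factors (1,1,1,1,1,1,1,1).

The boundary map ∂_2: C_2 → C_1 maps a triangle to the signed sum of its edges. For instance
  ∂[3,4,7] = [4,7] − [3,7] + [3,4],
  ∂[1,3,7] = [3,7] − [1,7] + [1,3].
The 12×2 boundary matrix has rank 2 and Smith normal form diag(1,1).

Now H_k = ker ∂_k / im ∂_{k+1}, so:

  H_2: rank ker ∂_2 − rank ∂_3 = (2 − 2) − 0 = 0, and there is no ∂_3, so H_2 = 0.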